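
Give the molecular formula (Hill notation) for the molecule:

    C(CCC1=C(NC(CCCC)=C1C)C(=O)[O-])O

C13H20NO3-

Heavy atoms from the SMILES: 13 C, 1 N, 3 O.
Implicit hydrogens by atom environment:
  6 × C: 2 H each → 12
  4 × C (aromatic): no H
  2 × C: 3 H each → 6
  1 × C: no H
  1 × N (aromatic): 1 H
  1 × O: 1 H
  1 × O: no H
  1 × O (charge -1): no H
  Total hydrogens = 20.
Net charge -1.
Molecular formula: C13H20NO3-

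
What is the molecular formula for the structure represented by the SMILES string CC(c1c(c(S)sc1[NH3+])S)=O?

C6H8NOS3+

Heavy atoms from the SMILES: 6 C, 1 N, 1 O, 3 S.
Implicit hydrogens by atom environment:
  4 × C (aromatic): no H
  2 × S: 1 H each → 2
  1 × C: 3 H
  1 × C: no H
  1 × N (charge +1): 3 H
  1 × O: no H
  1 × S (aromatic): no H
  Total hydrogens = 8.
Net charge +1.
Molecular formula: C6H8NOS3+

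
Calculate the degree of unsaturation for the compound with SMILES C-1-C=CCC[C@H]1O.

Molecular formula from the SMILES: C6H10O.
DoU = (2C + 2 + N − H − X)/2 = (2·6 + 2 + 0 − 10 − 0)/2 = 4/2 = 2.
(Structurally: 1 ring(s) + 1 π bond(s) = 2.)

2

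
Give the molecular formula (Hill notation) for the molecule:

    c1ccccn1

C5H5N

Heavy atoms from the SMILES: 5 C, 1 N.
Implicit hydrogens by atom environment:
  5 × C (aromatic): 1 H each → 5
  1 × N (aromatic): no H
  Total hydrogens = 5.
Molecular formula: C5H5N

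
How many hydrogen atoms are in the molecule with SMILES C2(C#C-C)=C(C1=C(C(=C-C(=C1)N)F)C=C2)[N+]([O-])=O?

9

Hydrogens are implicit in SMILES; fill each atom to its normal valence:
  6 × C (aromatic): no H
  4 × C (aromatic): 1 H each → 4
  2 × C: no H
  1 × C: 3 H
  1 × F: no H
  1 × N: 2 H
  1 × N (charge +1): no H
  1 × O: no H
  1 × O (charge -1): no H
  Total hydrogens = 9.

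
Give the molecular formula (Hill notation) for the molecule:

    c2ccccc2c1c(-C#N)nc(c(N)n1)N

Heavy atoms from the SMILES: 11 C, 5 N.
Implicit hydrogens by atom environment:
  5 × C (aromatic): 1 H each → 5
  5 × C (aromatic): no H
  2 × N: 2 H each → 4
  2 × N (aromatic): no H
  1 × C: no H
  1 × N: no H
  Total hydrogens = 9.
Molecular formula: C11H9N5

C11H9N5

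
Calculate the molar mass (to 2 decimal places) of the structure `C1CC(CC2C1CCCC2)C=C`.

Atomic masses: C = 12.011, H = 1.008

164.29

Molecular formula: C12H20.
M = 12×12.011 + 20×1.008 = 164.29 g/mol.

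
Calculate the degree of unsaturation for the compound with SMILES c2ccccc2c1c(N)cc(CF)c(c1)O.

8

Molecular formula from the SMILES: C13H12FNO.
DoU = (2C + 2 + N − H − X)/2 = (2·13 + 2 + 1 − 12 − 1)/2 = 16/2 = 8.
(Structurally: 2 ring(s) + 6 π bond(s) = 8.)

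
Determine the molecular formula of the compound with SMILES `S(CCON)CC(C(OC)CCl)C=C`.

C9H18ClNO2S

Heavy atoms from the SMILES: 9 C, 1 Cl, 1 N, 2 O, 1 S.
Implicit hydrogens by atom environment:
  5 × C: 2 H each → 10
  3 × C: 1 H each → 3
  2 × O: no H
  1 × C: 3 H
  1 × Cl: no H
  1 × N: 2 H
  1 × S: no H
  Total hydrogens = 18.
Molecular formula: C9H18ClNO2S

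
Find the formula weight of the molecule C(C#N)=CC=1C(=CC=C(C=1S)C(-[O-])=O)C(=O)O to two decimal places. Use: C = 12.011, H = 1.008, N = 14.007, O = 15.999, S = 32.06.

Molecular formula: C11H6NO4S-.
M = 11×12.011 + 6×1.008 + 1×14.007 + 4×15.999 + 1×32.06 = 248.23 g/mol.

248.23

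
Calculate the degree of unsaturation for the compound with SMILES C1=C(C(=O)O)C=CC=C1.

Molecular formula from the SMILES: C7H6O2.
DoU = (2C + 2 + N − H − X)/2 = (2·7 + 2 + 0 − 6 − 0)/2 = 10/2 = 5.
(Structurally: 1 ring(s) + 4 π bond(s) = 5.)

5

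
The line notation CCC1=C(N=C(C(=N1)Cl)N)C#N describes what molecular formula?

Heavy atoms from the SMILES: 7 C, 1 Cl, 4 N.
Implicit hydrogens by atom environment:
  4 × C (aromatic): no H
  2 × N (aromatic): no H
  1 × C: 3 H
  1 × C: 2 H
  1 × C: no H
  1 × Cl: no H
  1 × N: 2 H
  1 × N: no H
  Total hydrogens = 7.
Molecular formula: C7H7ClN4

C7H7ClN4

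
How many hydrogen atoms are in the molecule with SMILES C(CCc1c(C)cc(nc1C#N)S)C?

14

Hydrogens are implicit in SMILES; fill each atom to its normal valence:
  4 × C (aromatic): no H
  3 × C: 2 H each → 6
  2 × C: 3 H each → 6
  1 × C (aromatic): 1 H
  1 × C: no H
  1 × N (aromatic): no H
  1 × N: no H
  1 × S: 1 H
  Total hydrogens = 14.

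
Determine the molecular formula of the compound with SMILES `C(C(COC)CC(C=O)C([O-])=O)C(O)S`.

C9H15O5S-

Heavy atoms from the SMILES: 9 C, 5 O, 1 S.
Implicit hydrogens by atom environment:
  4 × C: 1 H each → 4
  3 × C: 2 H each → 6
  3 × O: no H
  1 × C: 3 H
  1 × C: no H
  1 × O: 1 H
  1 × O (charge -1): no H
  1 × S: 1 H
  Total hydrogens = 15.
Net charge -1.
Molecular formula: C9H15O5S-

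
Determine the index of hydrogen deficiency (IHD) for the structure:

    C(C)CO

Molecular formula from the SMILES: C3H8O.
DoU = (2C + 2 + N − H − X)/2 = (2·3 + 2 + 0 − 8 − 0)/2 = 0/2 = 0.
(Structurally: 0 ring(s) + 0 π bond(s) = 0.)

0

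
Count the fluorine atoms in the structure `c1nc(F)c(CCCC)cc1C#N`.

1

The symbol for fluorine appears 1 time in the SMILES.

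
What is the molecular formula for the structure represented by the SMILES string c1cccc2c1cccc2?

C10H8

Heavy atoms from the SMILES: 10 C.
Implicit hydrogens by atom environment:
  8 × C (aromatic): 1 H each → 8
  2 × C (aromatic): no H
  Total hydrogens = 8.
Molecular formula: C10H8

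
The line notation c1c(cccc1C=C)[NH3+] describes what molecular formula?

Heavy atoms from the SMILES: 8 C, 1 N.
Implicit hydrogens by atom environment:
  4 × C (aromatic): 1 H each → 4
  2 × C (aromatic): no H
  1 × C: 2 H
  1 × C: 1 H
  1 × N (charge +1): 3 H
  Total hydrogens = 10.
Net charge +1.
Molecular formula: C8H10N+

C8H10N+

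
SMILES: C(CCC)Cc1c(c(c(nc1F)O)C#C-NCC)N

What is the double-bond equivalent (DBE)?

6

Molecular formula from the SMILES: C14H20FN3O.
DoU = (2C + 2 + N − H − X)/2 = (2·14 + 2 + 3 − 20 − 1)/2 = 12/2 = 6.
(Structurally: 1 ring(s) + 5 π bond(s) = 6.)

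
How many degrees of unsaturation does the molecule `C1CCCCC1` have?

Molecular formula from the SMILES: C6H12.
DoU = (2C + 2 + N − H − X)/2 = (2·6 + 2 + 0 − 12 − 0)/2 = 2/2 = 1.
(Structurally: 1 ring(s) + 0 π bond(s) = 1.)

1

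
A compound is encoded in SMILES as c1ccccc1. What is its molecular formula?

Heavy atoms from the SMILES: 6 C.
Implicit hydrogens by atom environment:
  6 × C (aromatic): 1 H each → 6
  Total hydrogens = 6.
Molecular formula: C6H6

C6H6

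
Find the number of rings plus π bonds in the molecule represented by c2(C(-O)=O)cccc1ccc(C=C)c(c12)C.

Molecular formula from the SMILES: C14H12O2.
DoU = (2C + 2 + N − H − X)/2 = (2·14 + 2 + 0 − 12 − 0)/2 = 18/2 = 9.
(Structurally: 2 ring(s) + 7 π bond(s) = 9.)

9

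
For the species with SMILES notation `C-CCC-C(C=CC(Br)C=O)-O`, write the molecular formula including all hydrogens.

Heavy atoms from the SMILES: 1 Br, 9 C, 2 O.
Implicit hydrogens by atom environment:
  5 × C: 1 H each → 5
  3 × C: 2 H each → 6
  1 × Br: no H
  1 × C: 3 H
  1 × O: 1 H
  1 × O: no H
  Total hydrogens = 15.
Molecular formula: C9H15BrO2

C9H15BrO2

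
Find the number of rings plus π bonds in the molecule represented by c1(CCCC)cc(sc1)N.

Molecular formula from the SMILES: C8H13NS.
DoU = (2C + 2 + N − H − X)/2 = (2·8 + 2 + 1 − 13 − 0)/2 = 6/2 = 3.
(Structurally: 1 ring(s) + 2 π bond(s) = 3.)

3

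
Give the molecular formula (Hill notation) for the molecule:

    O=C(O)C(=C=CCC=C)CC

Heavy atoms from the SMILES: 9 C, 2 O.
Implicit hydrogens by atom environment:
  3 × C: 2 H each → 6
  3 × C: no H
  2 × C: 1 H each → 2
  1 × C: 3 H
  1 × O: 1 H
  1 × O: no H
  Total hydrogens = 12.
Molecular formula: C9H12O2

C9H12O2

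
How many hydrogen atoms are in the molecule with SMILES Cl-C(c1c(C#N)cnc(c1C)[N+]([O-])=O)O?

Hydrogens are implicit in SMILES; fill each atom to its normal valence:
  4 × C (aromatic): no H
  1 × C: 3 H
  1 × C (aromatic): 1 H
  1 × C: 1 H
  1 × C: no H
  1 × Cl: no H
  1 × N (aromatic): no H
  1 × N: no H
  1 × N (charge +1): no H
  1 × O: 1 H
  1 × O: no H
  1 × O (charge -1): no H
  Total hydrogens = 6.

6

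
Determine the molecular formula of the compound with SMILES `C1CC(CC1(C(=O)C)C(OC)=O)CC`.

C11H18O3

Heavy atoms from the SMILES: 11 C, 3 O.
Implicit hydrogens by atom environment:
  4 × C: 2 H each → 8
  3 × C: 3 H each → 9
  3 × C: no H
  3 × O: no H
  1 × C: 1 H
  Total hydrogens = 18.
Molecular formula: C11H18O3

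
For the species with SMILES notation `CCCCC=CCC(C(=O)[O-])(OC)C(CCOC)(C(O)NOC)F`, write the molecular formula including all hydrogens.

C16H29FNO6-

Heavy atoms from the SMILES: 16 C, 1 F, 1 N, 6 O.
Implicit hydrogens by atom environment:
  6 × C: 2 H each → 12
  4 × C: 3 H each → 12
  4 × O: no H
  3 × C: 1 H each → 3
  3 × C: no H
  1 × F: no H
  1 × N: 1 H
  1 × O: 1 H
  1 × O (charge -1): no H
  Total hydrogens = 29.
Net charge -1.
Molecular formula: C16H29FNO6-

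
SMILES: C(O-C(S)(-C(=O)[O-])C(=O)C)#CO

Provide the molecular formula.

C6H5O5S-

Heavy atoms from the SMILES: 6 C, 5 O, 1 S.
Implicit hydrogens by atom environment:
  5 × C: no H
  3 × O: no H
  1 × C: 3 H
  1 × O: 1 H
  1 × O (charge -1): no H
  1 × S: 1 H
  Total hydrogens = 5.
Net charge -1.
Molecular formula: C6H5O5S-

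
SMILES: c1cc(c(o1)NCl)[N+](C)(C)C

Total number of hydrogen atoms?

12

Hydrogens are implicit in SMILES; fill each atom to its normal valence:
  3 × C: 3 H each → 9
  2 × C (aromatic): 1 H each → 2
  2 × C (aromatic): no H
  1 × Cl: no H
  1 × N: 1 H
  1 × N (charge +1): no H
  1 × O (aromatic): no H
  Total hydrogens = 12.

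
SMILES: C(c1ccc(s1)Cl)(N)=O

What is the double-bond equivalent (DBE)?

4

Molecular formula from the SMILES: C5H4ClNOS.
DoU = (2C + 2 + N − H − X)/2 = (2·5 + 2 + 1 − 4 − 1)/2 = 8/2 = 4.
(Structurally: 1 ring(s) + 3 π bond(s) = 4.)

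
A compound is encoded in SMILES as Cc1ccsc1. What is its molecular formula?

Heavy atoms from the SMILES: 5 C, 1 S.
Implicit hydrogens by atom environment:
  3 × C (aromatic): 1 H each → 3
  1 × C: 3 H
  1 × C (aromatic): no H
  1 × S (aromatic): no H
  Total hydrogens = 6.
Molecular formula: C5H6S

C5H6S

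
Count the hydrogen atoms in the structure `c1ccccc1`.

6

Hydrogens are implicit in SMILES; fill each atom to its normal valence:
  6 × C (aromatic): 1 H each → 6
  Total hydrogens = 6.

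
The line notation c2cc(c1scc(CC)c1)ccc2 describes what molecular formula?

C12H12S

Heavy atoms from the SMILES: 12 C, 1 S.
Implicit hydrogens by atom environment:
  7 × C (aromatic): 1 H each → 7
  3 × C (aromatic): no H
  1 × C: 3 H
  1 × C: 2 H
  1 × S (aromatic): no H
  Total hydrogens = 12.
Molecular formula: C12H12S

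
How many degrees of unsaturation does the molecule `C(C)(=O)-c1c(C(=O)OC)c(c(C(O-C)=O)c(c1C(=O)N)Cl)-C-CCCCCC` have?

8

Molecular formula from the SMILES: C20H26ClNO6.
DoU = (2C + 2 + N − H − X)/2 = (2·20 + 2 + 1 − 26 − 1)/2 = 16/2 = 8.
(Structurally: 1 ring(s) + 7 π bond(s) = 8.)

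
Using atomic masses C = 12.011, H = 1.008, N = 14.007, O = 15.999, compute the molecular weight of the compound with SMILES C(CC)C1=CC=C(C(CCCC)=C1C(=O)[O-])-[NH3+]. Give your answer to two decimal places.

Molecular formula: C14H21NO2.
M = 14×12.011 + 21×1.008 + 1×14.007 + 2×15.999 = 235.33 g/mol.

235.33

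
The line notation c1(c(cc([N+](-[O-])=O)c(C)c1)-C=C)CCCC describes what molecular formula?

Heavy atoms from the SMILES: 13 C, 1 N, 2 O.
Implicit hydrogens by atom environment:
  4 × C: 2 H each → 8
  4 × C (aromatic): no H
  2 × C: 3 H each → 6
  2 × C (aromatic): 1 H each → 2
  1 × C: 1 H
  1 × N (charge +1): no H
  1 × O: no H
  1 × O (charge -1): no H
  Total hydrogens = 17.
Molecular formula: C13H17NO2

C13H17NO2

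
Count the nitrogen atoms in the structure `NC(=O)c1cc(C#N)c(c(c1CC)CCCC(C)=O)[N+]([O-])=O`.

3

The symbol for nitrogen appears 3 times in the SMILES.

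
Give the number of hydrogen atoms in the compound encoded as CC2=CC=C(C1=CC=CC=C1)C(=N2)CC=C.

15

Hydrogens are implicit in SMILES; fill each atom to its normal valence:
  7 × C (aromatic): 1 H each → 7
  4 × C (aromatic): no H
  2 × C: 2 H each → 4
  1 × C: 3 H
  1 × C: 1 H
  1 × N (aromatic): no H
  Total hydrogens = 15.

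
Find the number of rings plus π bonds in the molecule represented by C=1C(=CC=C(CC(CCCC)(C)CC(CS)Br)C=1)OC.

Molecular formula from the SMILES: C17H27BrOS.
DoU = (2C + 2 + N − H − X)/2 = (2·17 + 2 + 0 − 27 − 1)/2 = 8/2 = 4.
(Structurally: 1 ring(s) + 3 π bond(s) = 4.)

4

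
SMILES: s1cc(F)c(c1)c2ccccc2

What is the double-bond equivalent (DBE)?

Molecular formula from the SMILES: C10H7FS.
DoU = (2C + 2 + N − H − X)/2 = (2·10 + 2 + 0 − 7 − 1)/2 = 14/2 = 7.
(Structurally: 2 ring(s) + 5 π bond(s) = 7.)

7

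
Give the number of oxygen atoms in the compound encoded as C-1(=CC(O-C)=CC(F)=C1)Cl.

The symbol for oxygen appears 1 time in the SMILES.

1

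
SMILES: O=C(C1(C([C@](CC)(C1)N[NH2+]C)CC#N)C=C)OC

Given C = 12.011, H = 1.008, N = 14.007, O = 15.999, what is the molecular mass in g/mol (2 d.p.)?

252.34

Molecular formula: C13H22N3O2+.
M = 13×12.011 + 22×1.008 + 3×14.007 + 2×15.999 = 252.34 g/mol.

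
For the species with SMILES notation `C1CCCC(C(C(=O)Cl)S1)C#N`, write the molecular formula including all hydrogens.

Heavy atoms from the SMILES: 8 C, 1 Cl, 1 N, 1 O, 1 S.
Implicit hydrogens by atom environment:
  4 × C: 2 H each → 8
  2 × C: 1 H each → 2
  2 × C: no H
  1 × Cl: no H
  1 × N: no H
  1 × O: no H
  1 × S: no H
  Total hydrogens = 10.
Molecular formula: C8H10ClNOS

C8H10ClNOS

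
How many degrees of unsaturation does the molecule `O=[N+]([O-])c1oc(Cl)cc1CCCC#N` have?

Molecular formula from the SMILES: C8H7ClN2O3.
DoU = (2C + 2 + N − H − X)/2 = (2·8 + 2 + 2 − 7 − 1)/2 = 12/2 = 6.
(Structurally: 1 ring(s) + 5 π bond(s) = 6.)

6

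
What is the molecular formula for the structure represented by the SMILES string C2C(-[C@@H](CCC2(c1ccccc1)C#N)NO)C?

C14H18N2O

Heavy atoms from the SMILES: 14 C, 2 N, 1 O.
Implicit hydrogens by atom environment:
  5 × C (aromatic): 1 H each → 5
  3 × C: 2 H each → 6
  2 × C: 1 H each → 2
  2 × C: no H
  1 × C: 3 H
  1 × C (aromatic): no H
  1 × N: 1 H
  1 × N: no H
  1 × O: 1 H
  Total hydrogens = 18.
Molecular formula: C14H18N2O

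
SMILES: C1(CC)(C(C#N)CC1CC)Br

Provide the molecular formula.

Heavy atoms from the SMILES: 1 Br, 9 C, 1 N.
Implicit hydrogens by atom environment:
  3 × C: 2 H each → 6
  2 × C: 3 H each → 6
  2 × C: 1 H each → 2
  2 × C: no H
  1 × Br: no H
  1 × N: no H
  Total hydrogens = 14.
Molecular formula: C9H14BrN

C9H14BrN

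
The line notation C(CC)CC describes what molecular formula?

Heavy atoms from the SMILES: 5 C.
Implicit hydrogens by atom environment:
  3 × C: 2 H each → 6
  2 × C: 3 H each → 6
  Total hydrogens = 12.
Molecular formula: C5H12

C5H12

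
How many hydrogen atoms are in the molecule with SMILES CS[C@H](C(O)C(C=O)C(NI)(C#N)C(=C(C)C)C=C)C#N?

Hydrogens are implicit in SMILES; fill each atom to its normal valence:
  5 × C: 1 H each → 5
  5 × C: no H
  3 × C: 3 H each → 9
  2 × N: no H
  1 × C: 2 H
  1 × I: no H
  1 × N: 1 H
  1 × O: 1 H
  1 × O: no H
  1 × S: no H
  Total hydrogens = 18.

18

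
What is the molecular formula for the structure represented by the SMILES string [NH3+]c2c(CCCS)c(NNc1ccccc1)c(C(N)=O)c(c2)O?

Heavy atoms from the SMILES: 16 C, 4 N, 2 O, 1 S.
Implicit hydrogens by atom environment:
  6 × C (aromatic): 1 H each → 6
  6 × C (aromatic): no H
  3 × C: 2 H each → 6
  2 × N: 1 H each → 2
  1 × C: no H
  1 × N (charge +1): 3 H
  1 × N: 2 H
  1 × O: 1 H
  1 × O: no H
  1 × S: 1 H
  Total hydrogens = 21.
Net charge +1.
Molecular formula: C16H21N4O2S+

C16H21N4O2S+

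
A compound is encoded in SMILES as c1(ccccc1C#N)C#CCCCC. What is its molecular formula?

C13H13N

Heavy atoms from the SMILES: 13 C, 1 N.
Implicit hydrogens by atom environment:
  4 × C (aromatic): 1 H each → 4
  3 × C: 2 H each → 6
  3 × C: no H
  2 × C (aromatic): no H
  1 × C: 3 H
  1 × N: no H
  Total hydrogens = 13.
Molecular formula: C13H13N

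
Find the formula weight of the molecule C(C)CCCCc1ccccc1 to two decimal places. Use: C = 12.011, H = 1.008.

162.28

Molecular formula: C12H18.
M = 12×12.011 + 18×1.008 = 162.28 g/mol.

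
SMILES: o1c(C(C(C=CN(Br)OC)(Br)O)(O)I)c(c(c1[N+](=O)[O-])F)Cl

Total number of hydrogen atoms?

Hydrogens are implicit in SMILES; fill each atom to its normal valence:
  4 × C (aromatic): no H
  2 × Br: no H
  2 × C: 1 H each → 2
  2 × C: no H
  2 × O: 1 H each → 2
  2 × O: no H
  1 × C: 3 H
  1 × Cl: no H
  1 × F: no H
  1 × I: no H
  1 × N (charge +1): no H
  1 × N: no H
  1 × O (aromatic): no H
  1 × O (charge -1): no H
  Total hydrogens = 7.

7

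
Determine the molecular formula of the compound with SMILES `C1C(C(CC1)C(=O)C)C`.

Heavy atoms from the SMILES: 8 C, 1 O.
Implicit hydrogens by atom environment:
  3 × C: 2 H each → 6
  2 × C: 3 H each → 6
  2 × C: 1 H each → 2
  1 × C: no H
  1 × O: no H
  Total hydrogens = 14.
Molecular formula: C8H14O

C8H14O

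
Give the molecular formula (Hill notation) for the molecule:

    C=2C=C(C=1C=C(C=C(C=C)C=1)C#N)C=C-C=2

Heavy atoms from the SMILES: 15 C, 1 N.
Implicit hydrogens by atom environment:
  8 × C (aromatic): 1 H each → 8
  4 × C (aromatic): no H
  1 × C: 2 H
  1 × C: 1 H
  1 × C: no H
  1 × N: no H
  Total hydrogens = 11.
Molecular formula: C15H11N

C15H11N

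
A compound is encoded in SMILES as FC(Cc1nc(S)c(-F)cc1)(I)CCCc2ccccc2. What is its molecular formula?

Heavy atoms from the SMILES: 16 C, 2 F, 1 I, 1 N, 1 S.
Implicit hydrogens by atom environment:
  7 × C (aromatic): 1 H each → 7
  4 × C: 2 H each → 8
  4 × C (aromatic): no H
  2 × F: no H
  1 × C: no H
  1 × I: no H
  1 × N (aromatic): no H
  1 × S: 1 H
  Total hydrogens = 16.
Molecular formula: C16H16F2INS

C16H16F2INS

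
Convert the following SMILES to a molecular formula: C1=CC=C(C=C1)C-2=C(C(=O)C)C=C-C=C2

C14H12O

Heavy atoms from the SMILES: 14 C, 1 O.
Implicit hydrogens by atom environment:
  9 × C (aromatic): 1 H each → 9
  3 × C (aromatic): no H
  1 × C: 3 H
  1 × C: no H
  1 × O: no H
  Total hydrogens = 12.
Molecular formula: C14H12O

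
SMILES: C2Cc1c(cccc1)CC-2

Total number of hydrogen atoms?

Hydrogens are implicit in SMILES; fill each atom to its normal valence:
  4 × C: 2 H each → 8
  4 × C (aromatic): 1 H each → 4
  2 × C (aromatic): no H
  Total hydrogens = 12.

12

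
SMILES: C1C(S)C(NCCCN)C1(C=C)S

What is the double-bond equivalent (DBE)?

2

Molecular formula from the SMILES: C9H18N2S2.
DoU = (2C + 2 + N − H − X)/2 = (2·9 + 2 + 2 − 18 − 0)/2 = 4/2 = 2.
(Structurally: 1 ring(s) + 1 π bond(s) = 2.)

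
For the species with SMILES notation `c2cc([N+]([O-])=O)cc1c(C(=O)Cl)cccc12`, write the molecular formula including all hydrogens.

C11H6ClNO3

Heavy atoms from the SMILES: 11 C, 1 Cl, 1 N, 3 O.
Implicit hydrogens by atom environment:
  6 × C (aromatic): 1 H each → 6
  4 × C (aromatic): no H
  2 × O: no H
  1 × C: no H
  1 × Cl: no H
  1 × N (charge +1): no H
  1 × O (charge -1): no H
  Total hydrogens = 6.
Molecular formula: C11H6ClNO3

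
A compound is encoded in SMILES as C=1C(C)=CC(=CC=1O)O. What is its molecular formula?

C7H8O2

Heavy atoms from the SMILES: 7 C, 2 O.
Implicit hydrogens by atom environment:
  3 × C (aromatic): 1 H each → 3
  3 × C (aromatic): no H
  2 × O: 1 H each → 2
  1 × C: 3 H
  Total hydrogens = 8.
Molecular formula: C7H8O2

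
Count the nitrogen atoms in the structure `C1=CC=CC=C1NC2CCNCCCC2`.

2

The symbol for nitrogen appears 2 times in the SMILES.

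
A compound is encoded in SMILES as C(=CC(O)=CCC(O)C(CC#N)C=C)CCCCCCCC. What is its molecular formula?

C19H31NO2

Heavy atoms from the SMILES: 19 C, 1 N, 2 O.
Implicit hydrogens by atom environment:
  10 × C: 2 H each → 20
  6 × C: 1 H each → 6
  2 × C: no H
  2 × O: 1 H each → 2
  1 × C: 3 H
  1 × N: no H
  Total hydrogens = 31.
Molecular formula: C19H31NO2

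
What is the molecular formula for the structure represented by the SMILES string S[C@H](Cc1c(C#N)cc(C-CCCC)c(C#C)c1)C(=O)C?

C18H21NOS

Heavy atoms from the SMILES: 18 C, 1 N, 1 O, 1 S.
Implicit hydrogens by atom environment:
  5 × C: 2 H each → 10
  4 × C (aromatic): no H
  3 × C: no H
  2 × C: 3 H each → 6
  2 × C (aromatic): 1 H each → 2
  2 × C: 1 H each → 2
  1 × N: no H
  1 × O: no H
  1 × S: 1 H
  Total hydrogens = 21.
Molecular formula: C18H21NOS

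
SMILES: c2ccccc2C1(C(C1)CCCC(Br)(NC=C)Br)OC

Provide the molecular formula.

C16H21Br2NO

Heavy atoms from the SMILES: 2 Br, 16 C, 1 N, 1 O.
Implicit hydrogens by atom environment:
  5 × C: 2 H each → 10
  5 × C (aromatic): 1 H each → 5
  2 × Br: no H
  2 × C: 1 H each → 2
  2 × C: no H
  1 × C: 3 H
  1 × C (aromatic): no H
  1 × N: 1 H
  1 × O: no H
  Total hydrogens = 21.
Molecular formula: C16H21Br2NO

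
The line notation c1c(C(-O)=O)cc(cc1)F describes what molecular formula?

C7H5FO2

Heavy atoms from the SMILES: 7 C, 1 F, 2 O.
Implicit hydrogens by atom environment:
  4 × C (aromatic): 1 H each → 4
  2 × C (aromatic): no H
  1 × C: no H
  1 × F: no H
  1 × O: 1 H
  1 × O: no H
  Total hydrogens = 5.
Molecular formula: C7H5FO2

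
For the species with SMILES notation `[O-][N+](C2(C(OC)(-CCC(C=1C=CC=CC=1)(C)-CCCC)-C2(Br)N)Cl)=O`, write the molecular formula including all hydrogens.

C18H26BrClN2O3

Heavy atoms from the SMILES: 1 Br, 18 C, 1 Cl, 2 N, 3 O.
Implicit hydrogens by atom environment:
  5 × C: 2 H each → 10
  5 × C (aromatic): 1 H each → 5
  4 × C: no H
  3 × C: 3 H each → 9
  2 × O: no H
  1 × Br: no H
  1 × C (aromatic): no H
  1 × Cl: no H
  1 × N: 2 H
  1 × N (charge +1): no H
  1 × O (charge -1): no H
  Total hydrogens = 26.
Molecular formula: C18H26BrClN2O3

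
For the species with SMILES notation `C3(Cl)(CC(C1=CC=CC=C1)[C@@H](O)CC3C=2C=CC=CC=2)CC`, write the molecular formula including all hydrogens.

Heavy atoms from the SMILES: 20 C, 1 Cl, 1 O.
Implicit hydrogens by atom environment:
  10 × C (aromatic): 1 H each → 10
  3 × C: 2 H each → 6
  3 × C: 1 H each → 3
  2 × C (aromatic): no H
  1 × C: 3 H
  1 × C: no H
  1 × Cl: no H
  1 × O: 1 H
  Total hydrogens = 23.
Molecular formula: C20H23ClO

C20H23ClO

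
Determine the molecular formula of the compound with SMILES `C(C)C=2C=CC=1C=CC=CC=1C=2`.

Heavy atoms from the SMILES: 12 C.
Implicit hydrogens by atom environment:
  7 × C (aromatic): 1 H each → 7
  3 × C (aromatic): no H
  1 × C: 3 H
  1 × C: 2 H
  Total hydrogens = 12.
Molecular formula: C12H12

C12H12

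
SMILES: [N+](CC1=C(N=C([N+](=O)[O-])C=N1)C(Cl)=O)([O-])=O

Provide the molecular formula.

C6H3ClN4O5

Heavy atoms from the SMILES: 6 C, 1 Cl, 4 N, 5 O.
Implicit hydrogens by atom environment:
  3 × C (aromatic): no H
  3 × O: no H
  2 × N (aromatic): no H
  2 × N (charge +1): no H
  2 × O (charge -1): no H
  1 × C: 2 H
  1 × C (aromatic): 1 H
  1 × C: no H
  1 × Cl: no H
  Total hydrogens = 3.
Molecular formula: C6H3ClN4O5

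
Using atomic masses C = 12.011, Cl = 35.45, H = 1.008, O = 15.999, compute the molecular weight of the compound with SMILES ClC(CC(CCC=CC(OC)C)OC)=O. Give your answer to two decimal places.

234.72

Molecular formula: C11H19ClO3.
M = 11×12.011 + 1×35.45 + 19×1.008 + 3×15.999 = 234.72 g/mol.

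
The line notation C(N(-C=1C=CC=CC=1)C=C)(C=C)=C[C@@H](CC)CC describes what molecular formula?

Heavy atoms from the SMILES: 17 C, 1 N.
Implicit hydrogens by atom environment:
  5 × C (aromatic): 1 H each → 5
  4 × C: 2 H each → 8
  4 × C: 1 H each → 4
  2 × C: 3 H each → 6
  1 × C: no H
  1 × C (aromatic): no H
  1 × N: no H
  Total hydrogens = 23.
Molecular formula: C17H23N

C17H23N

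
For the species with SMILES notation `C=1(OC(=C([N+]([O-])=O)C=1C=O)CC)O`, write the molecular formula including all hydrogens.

C7H7NO5

Heavy atoms from the SMILES: 7 C, 1 N, 5 O.
Implicit hydrogens by atom environment:
  4 × C (aromatic): no H
  2 × O: no H
  1 × C: 3 H
  1 × C: 2 H
  1 × C: 1 H
  1 × N (charge +1): no H
  1 × O: 1 H
  1 × O (aromatic): no H
  1 × O (charge -1): no H
  Total hydrogens = 7.
Molecular formula: C7H7NO5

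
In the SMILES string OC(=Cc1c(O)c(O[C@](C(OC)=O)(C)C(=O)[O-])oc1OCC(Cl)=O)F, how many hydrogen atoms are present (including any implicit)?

Hydrogens are implicit in SMILES; fill each atom to its normal valence:
  6 × O: no H
  5 × C: no H
  4 × C (aromatic): no H
  2 × C: 3 H each → 6
  2 × O: 1 H each → 2
  1 × C: 2 H
  1 × C: 1 H
  1 × Cl: no H
  1 × F: no H
  1 × O (aromatic): no H
  1 × O (charge -1): no H
  Total hydrogens = 11.

11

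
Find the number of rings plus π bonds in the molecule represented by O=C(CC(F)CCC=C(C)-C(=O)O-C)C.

Molecular formula from the SMILES: C11H17FO3.
DoU = (2C + 2 + N − H − X)/2 = (2·11 + 2 + 0 − 17 − 1)/2 = 6/2 = 3.
(Structurally: 0 ring(s) + 3 π bond(s) = 3.)

3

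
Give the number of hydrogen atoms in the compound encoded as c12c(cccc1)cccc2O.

8

Hydrogens are implicit in SMILES; fill each atom to its normal valence:
  7 × C (aromatic): 1 H each → 7
  3 × C (aromatic): no H
  1 × O: 1 H
  Total hydrogens = 8.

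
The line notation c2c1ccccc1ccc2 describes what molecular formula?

Heavy atoms from the SMILES: 10 C.
Implicit hydrogens by atom environment:
  8 × C (aromatic): 1 H each → 8
  2 × C (aromatic): no H
  Total hydrogens = 8.
Molecular formula: C10H8

C10H8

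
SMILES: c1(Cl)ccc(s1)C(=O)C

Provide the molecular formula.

C6H5ClOS

Heavy atoms from the SMILES: 6 C, 1 Cl, 1 O, 1 S.
Implicit hydrogens by atom environment:
  2 × C (aromatic): 1 H each → 2
  2 × C (aromatic): no H
  1 × C: 3 H
  1 × C: no H
  1 × Cl: no H
  1 × O: no H
  1 × S (aromatic): no H
  Total hydrogens = 5.
Molecular formula: C6H5ClOS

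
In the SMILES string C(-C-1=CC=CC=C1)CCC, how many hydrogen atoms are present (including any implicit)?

14

Hydrogens are implicit in SMILES; fill each atom to its normal valence:
  5 × C (aromatic): 1 H each → 5
  3 × C: 2 H each → 6
  1 × C: 3 H
  1 × C (aromatic): no H
  Total hydrogens = 14.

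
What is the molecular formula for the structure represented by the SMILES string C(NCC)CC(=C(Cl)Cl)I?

C6H10Cl2IN

Heavy atoms from the SMILES: 6 C, 2 Cl, 1 I, 1 N.
Implicit hydrogens by atom environment:
  3 × C: 2 H each → 6
  2 × C: no H
  2 × Cl: no H
  1 × C: 3 H
  1 × I: no H
  1 × N: 1 H
  Total hydrogens = 10.
Molecular formula: C6H10Cl2IN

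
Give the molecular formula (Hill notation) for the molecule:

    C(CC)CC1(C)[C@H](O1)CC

C9H18O

Heavy atoms from the SMILES: 9 C, 1 O.
Implicit hydrogens by atom environment:
  4 × C: 2 H each → 8
  3 × C: 3 H each → 9
  1 × C: 1 H
  1 × C: no H
  1 × O: no H
  Total hydrogens = 18.
Molecular formula: C9H18O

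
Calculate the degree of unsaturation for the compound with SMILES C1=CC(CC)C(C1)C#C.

4

Molecular formula from the SMILES: C9H12.
DoU = (2C + 2 + N − H − X)/2 = (2·9 + 2 + 0 − 12 − 0)/2 = 8/2 = 4.
(Structurally: 1 ring(s) + 3 π bond(s) = 4.)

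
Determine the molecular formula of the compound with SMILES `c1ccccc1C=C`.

C8H8

Heavy atoms from the SMILES: 8 C.
Implicit hydrogens by atom environment:
  5 × C (aromatic): 1 H each → 5
  1 × C: 2 H
  1 × C: 1 H
  1 × C (aromatic): no H
  Total hydrogens = 8.
Molecular formula: C8H8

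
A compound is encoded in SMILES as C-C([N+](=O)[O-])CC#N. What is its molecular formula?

C4H6N2O2

Heavy atoms from the SMILES: 4 C, 2 N, 2 O.
Implicit hydrogens by atom environment:
  1 × C: 3 H
  1 × C: 2 H
  1 × C: 1 H
  1 × C: no H
  1 × N: no H
  1 × N (charge +1): no H
  1 × O: no H
  1 × O (charge -1): no H
  Total hydrogens = 6.
Molecular formula: C4H6N2O2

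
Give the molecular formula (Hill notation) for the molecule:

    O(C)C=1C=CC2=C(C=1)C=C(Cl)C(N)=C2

C11H10ClNO

Heavy atoms from the SMILES: 11 C, 1 Cl, 1 N, 1 O.
Implicit hydrogens by atom environment:
  5 × C (aromatic): 1 H each → 5
  5 × C (aromatic): no H
  1 × C: 3 H
  1 × Cl: no H
  1 × N: 2 H
  1 × O: no H
  Total hydrogens = 10.
Molecular formula: C11H10ClNO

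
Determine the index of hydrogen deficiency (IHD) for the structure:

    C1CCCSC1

1

Molecular formula from the SMILES: C5H10S.
DoU = (2C + 2 + N − H − X)/2 = (2·5 + 2 + 0 − 10 − 0)/2 = 2/2 = 1.
(Structurally: 1 ring(s) + 0 π bond(s) = 1.)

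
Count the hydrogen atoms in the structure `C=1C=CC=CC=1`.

Hydrogens are implicit in SMILES; fill each atom to its normal valence:
  6 × C (aromatic): 1 H each → 6
  Total hydrogens = 6.

6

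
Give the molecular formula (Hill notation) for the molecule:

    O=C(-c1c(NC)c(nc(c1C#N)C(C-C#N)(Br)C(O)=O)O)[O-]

Heavy atoms from the SMILES: 1 Br, 12 C, 4 N, 5 O.
Implicit hydrogens by atom environment:
  5 × C (aromatic): no H
  5 × C: no H
  2 × N: no H
  2 × O: 1 H each → 2
  2 × O: no H
  1 × Br: no H
  1 × C: 3 H
  1 × C: 2 H
  1 × N: 1 H
  1 × N (aromatic): no H
  1 × O (charge -1): no H
  Total hydrogens = 8.
Net charge -1.
Molecular formula: C12H8BrN4O5-

C12H8BrN4O5-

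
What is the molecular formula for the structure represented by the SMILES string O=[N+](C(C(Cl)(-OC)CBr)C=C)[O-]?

C6H9BrClNO3

Heavy atoms from the SMILES: 1 Br, 6 C, 1 Cl, 1 N, 3 O.
Implicit hydrogens by atom environment:
  2 × C: 2 H each → 4
  2 × C: 1 H each → 2
  2 × O: no H
  1 × Br: no H
  1 × C: 3 H
  1 × C: no H
  1 × Cl: no H
  1 × N (charge +1): no H
  1 × O (charge -1): no H
  Total hydrogens = 9.
Molecular formula: C6H9BrClNO3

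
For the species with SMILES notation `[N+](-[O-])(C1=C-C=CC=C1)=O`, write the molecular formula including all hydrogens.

C6H5NO2

Heavy atoms from the SMILES: 6 C, 1 N, 2 O.
Implicit hydrogens by atom environment:
  5 × C (aromatic): 1 H each → 5
  1 × C (aromatic): no H
  1 × N (charge +1): no H
  1 × O: no H
  1 × O (charge -1): no H
  Total hydrogens = 5.
Molecular formula: C6H5NO2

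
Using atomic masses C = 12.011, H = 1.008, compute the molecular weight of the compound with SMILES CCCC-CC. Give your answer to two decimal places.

86.18

Molecular formula: C6H14.
M = 6×12.011 + 14×1.008 = 86.18 g/mol.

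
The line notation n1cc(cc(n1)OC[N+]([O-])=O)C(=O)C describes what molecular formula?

Heavy atoms from the SMILES: 7 C, 3 N, 4 O.
Implicit hydrogens by atom environment:
  3 × O: no H
  2 × C (aromatic): 1 H each → 2
  2 × C (aromatic): no H
  2 × N (aromatic): no H
  1 × C: 3 H
  1 × C: 2 H
  1 × C: no H
  1 × N (charge +1): no H
  1 × O (charge -1): no H
  Total hydrogens = 7.
Molecular formula: C7H7N3O4

C7H7N3O4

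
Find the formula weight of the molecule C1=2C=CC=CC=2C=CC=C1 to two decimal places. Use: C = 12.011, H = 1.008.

Molecular formula: C10H8.
M = 10×12.011 + 8×1.008 = 128.17 g/mol.

128.17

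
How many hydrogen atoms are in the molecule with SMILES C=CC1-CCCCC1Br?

Hydrogens are implicit in SMILES; fill each atom to its normal valence:
  5 × C: 2 H each → 10
  3 × C: 1 H each → 3
  1 × Br: no H
  Total hydrogens = 13.

13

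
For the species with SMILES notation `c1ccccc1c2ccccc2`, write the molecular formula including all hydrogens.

Heavy atoms from the SMILES: 12 C.
Implicit hydrogens by atom environment:
  10 × C (aromatic): 1 H each → 10
  2 × C (aromatic): no H
  Total hydrogens = 10.
Molecular formula: C12H10

C12H10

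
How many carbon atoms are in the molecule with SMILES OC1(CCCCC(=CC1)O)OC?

The symbol for carbon appears 9 times in the SMILES.

9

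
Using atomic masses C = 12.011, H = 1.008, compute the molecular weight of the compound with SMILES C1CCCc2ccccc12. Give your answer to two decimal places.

Molecular formula: C10H12.
M = 10×12.011 + 12×1.008 = 132.21 g/mol.

132.21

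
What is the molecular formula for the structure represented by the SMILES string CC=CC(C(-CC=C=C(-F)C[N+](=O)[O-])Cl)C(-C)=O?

C12H15ClFNO3

Heavy atoms from the SMILES: 12 C, 1 Cl, 1 F, 1 N, 3 O.
Implicit hydrogens by atom environment:
  5 × C: 1 H each → 5
  3 × C: no H
  2 × C: 3 H each → 6
  2 × C: 2 H each → 4
  2 × O: no H
  1 × Cl: no H
  1 × F: no H
  1 × N (charge +1): no H
  1 × O (charge -1): no H
  Total hydrogens = 15.
Molecular formula: C12H15ClFNO3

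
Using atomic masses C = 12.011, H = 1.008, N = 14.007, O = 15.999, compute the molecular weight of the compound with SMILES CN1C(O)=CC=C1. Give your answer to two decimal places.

Molecular formula: C5H7NO.
M = 5×12.011 + 7×1.008 + 1×14.007 + 1×15.999 = 97.12 g/mol.

97.12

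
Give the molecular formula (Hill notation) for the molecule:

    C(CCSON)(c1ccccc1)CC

Heavy atoms from the SMILES: 11 C, 1 N, 1 O, 1 S.
Implicit hydrogens by atom environment:
  5 × C (aromatic): 1 H each → 5
  3 × C: 2 H each → 6
  1 × C: 3 H
  1 × C: 1 H
  1 × C (aromatic): no H
  1 × N: 2 H
  1 × O: no H
  1 × S: no H
  Total hydrogens = 17.
Molecular formula: C11H17NOS

C11H17NOS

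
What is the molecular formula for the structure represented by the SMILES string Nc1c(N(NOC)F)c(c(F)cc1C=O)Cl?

Heavy atoms from the SMILES: 8 C, 1 Cl, 2 F, 3 N, 2 O.
Implicit hydrogens by atom environment:
  5 × C (aromatic): no H
  2 × F: no H
  2 × O: no H
  1 × C: 3 H
  1 × C (aromatic): 1 H
  1 × C: 1 H
  1 × Cl: no H
  1 × N: 2 H
  1 × N: 1 H
  1 × N: no H
  Total hydrogens = 8.
Molecular formula: C8H8ClF2N3O2

C8H8ClF2N3O2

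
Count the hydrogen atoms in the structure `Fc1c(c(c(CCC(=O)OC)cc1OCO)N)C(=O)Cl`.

13

Hydrogens are implicit in SMILES; fill each atom to its normal valence:
  5 × C (aromatic): no H
  4 × O: no H
  3 × C: 2 H each → 6
  2 × C: no H
  1 × C: 3 H
  1 × C (aromatic): 1 H
  1 × Cl: no H
  1 × F: no H
  1 × N: 2 H
  1 × O: 1 H
  Total hydrogens = 13.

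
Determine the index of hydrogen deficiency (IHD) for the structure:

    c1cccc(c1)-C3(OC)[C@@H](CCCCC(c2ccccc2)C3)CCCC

Molecular formula from the SMILES: C25H34O.
DoU = (2C + 2 + N − H − X)/2 = (2·25 + 2 + 0 − 34 − 0)/2 = 18/2 = 9.
(Structurally: 3 ring(s) + 6 π bond(s) = 9.)

9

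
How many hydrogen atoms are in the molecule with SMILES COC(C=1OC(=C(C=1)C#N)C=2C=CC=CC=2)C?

Hydrogens are implicit in SMILES; fill each atom to its normal valence:
  6 × C (aromatic): 1 H each → 6
  4 × C (aromatic): no H
  2 × C: 3 H each → 6
  1 × C: 1 H
  1 × C: no H
  1 × N: no H
  1 × O (aromatic): no H
  1 × O: no H
  Total hydrogens = 13.

13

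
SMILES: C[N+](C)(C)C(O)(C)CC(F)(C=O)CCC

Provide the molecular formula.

C11H23FNO2+

Heavy atoms from the SMILES: 11 C, 1 F, 1 N, 2 O.
Implicit hydrogens by atom environment:
  5 × C: 3 H each → 15
  3 × C: 2 H each → 6
  2 × C: no H
  1 × C: 1 H
  1 × F: no H
  1 × N (charge +1): no H
  1 × O: 1 H
  1 × O: no H
  Total hydrogens = 23.
Net charge +1.
Molecular formula: C11H23FNO2+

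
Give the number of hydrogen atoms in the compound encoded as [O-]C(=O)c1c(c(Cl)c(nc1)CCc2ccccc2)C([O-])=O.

Hydrogens are implicit in SMILES; fill each atom to its normal valence:
  6 × C (aromatic): 1 H each → 6
  5 × C (aromatic): no H
  2 × C: 2 H each → 4
  2 × C: no H
  2 × O: no H
  2 × O (charge -1): no H
  1 × Cl: no H
  1 × N (aromatic): no H
  Total hydrogens = 10.

10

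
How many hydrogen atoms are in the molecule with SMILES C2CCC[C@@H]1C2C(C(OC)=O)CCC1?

Hydrogens are implicit in SMILES; fill each atom to its normal valence:
  7 × C: 2 H each → 14
  3 × C: 1 H each → 3
  2 × O: no H
  1 × C: 3 H
  1 × C: no H
  Total hydrogens = 20.

20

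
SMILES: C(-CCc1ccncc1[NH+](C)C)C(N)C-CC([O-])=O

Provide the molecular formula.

C14H23N3O2

Heavy atoms from the SMILES: 14 C, 3 N, 2 O.
Implicit hydrogens by atom environment:
  5 × C: 2 H each → 10
  3 × C (aromatic): 1 H each → 3
  2 × C: 3 H each → 6
  2 × C (aromatic): no H
  1 × C: 1 H
  1 × C: no H
  1 × N: 2 H
  1 × N (charge +1): 1 H
  1 × N (aromatic): no H
  1 × O: no H
  1 × O (charge -1): no H
  Total hydrogens = 23.
Molecular formula: C14H23N3O2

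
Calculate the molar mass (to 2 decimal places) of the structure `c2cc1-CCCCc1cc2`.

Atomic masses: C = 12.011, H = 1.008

132.21

Molecular formula: C10H12.
M = 10×12.011 + 12×1.008 = 132.21 g/mol.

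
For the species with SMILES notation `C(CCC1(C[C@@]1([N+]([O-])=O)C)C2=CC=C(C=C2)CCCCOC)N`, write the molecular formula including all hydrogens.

Heavy atoms from the SMILES: 18 C, 2 N, 3 O.
Implicit hydrogens by atom environment:
  8 × C: 2 H each → 16
  4 × C (aromatic): 1 H each → 4
  2 × C: 3 H each → 6
  2 × C: no H
  2 × C (aromatic): no H
  2 × O: no H
  1 × N: 2 H
  1 × N (charge +1): no H
  1 × O (charge -1): no H
  Total hydrogens = 28.
Molecular formula: C18H28N2O3

C18H28N2O3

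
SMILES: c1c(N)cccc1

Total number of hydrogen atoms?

7

Hydrogens are implicit in SMILES; fill each atom to its normal valence:
  5 × C (aromatic): 1 H each → 5
  1 × C (aromatic): no H
  1 × N: 2 H
  Total hydrogens = 7.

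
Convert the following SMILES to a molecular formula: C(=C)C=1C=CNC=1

C6H7N

Heavy atoms from the SMILES: 6 C, 1 N.
Implicit hydrogens by atom environment:
  3 × C (aromatic): 1 H each → 3
  1 × C: 2 H
  1 × C: 1 H
  1 × C (aromatic): no H
  1 × N (aromatic): 1 H
  Total hydrogens = 7.
Molecular formula: C6H7N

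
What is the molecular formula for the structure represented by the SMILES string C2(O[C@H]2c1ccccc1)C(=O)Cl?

C9H7ClO2

Heavy atoms from the SMILES: 9 C, 1 Cl, 2 O.
Implicit hydrogens by atom environment:
  5 × C (aromatic): 1 H each → 5
  2 × C: 1 H each → 2
  2 × O: no H
  1 × C: no H
  1 × C (aromatic): no H
  1 × Cl: no H
  Total hydrogens = 7.
Molecular formula: C9H7ClO2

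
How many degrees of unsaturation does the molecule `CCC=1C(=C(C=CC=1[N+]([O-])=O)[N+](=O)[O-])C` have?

Molecular formula from the SMILES: C9H10N2O4.
DoU = (2C + 2 + N − H − X)/2 = (2·9 + 2 + 2 − 10 − 0)/2 = 12/2 = 6.
(Structurally: 1 ring(s) + 5 π bond(s) = 6.)

6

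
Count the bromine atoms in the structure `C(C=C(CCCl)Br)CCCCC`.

The symbol for bromine appears 1 time in the SMILES.

1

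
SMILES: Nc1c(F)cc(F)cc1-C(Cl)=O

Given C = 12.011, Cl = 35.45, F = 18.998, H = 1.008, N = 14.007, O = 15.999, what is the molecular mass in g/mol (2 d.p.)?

191.56

Molecular formula: C7H4ClF2NO.
M = 7×12.011 + 1×35.45 + 2×18.998 + 4×1.008 + 1×14.007 + 1×15.999 = 191.56 g/mol.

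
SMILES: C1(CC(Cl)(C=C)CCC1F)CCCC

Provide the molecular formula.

C12H20ClF

Heavy atoms from the SMILES: 12 C, 1 Cl, 1 F.
Implicit hydrogens by atom environment:
  7 × C: 2 H each → 14
  3 × C: 1 H each → 3
  1 × C: 3 H
  1 × C: no H
  1 × Cl: no H
  1 × F: no H
  Total hydrogens = 20.
Molecular formula: C12H20ClF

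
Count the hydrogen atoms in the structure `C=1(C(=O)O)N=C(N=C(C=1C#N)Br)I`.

Hydrogens are implicit in SMILES; fill each atom to its normal valence:
  4 × C (aromatic): no H
  2 × C: no H
  2 × N (aromatic): no H
  1 × Br: no H
  1 × I: no H
  1 × N: no H
  1 × O: 1 H
  1 × O: no H
  Total hydrogens = 1.

1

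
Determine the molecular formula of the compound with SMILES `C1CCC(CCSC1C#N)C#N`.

Heavy atoms from the SMILES: 9 C, 2 N, 1 S.
Implicit hydrogens by atom environment:
  5 × C: 2 H each → 10
  2 × C: 1 H each → 2
  2 × C: no H
  2 × N: no H
  1 × S: no H
  Total hydrogens = 12.
Molecular formula: C9H12N2S

C9H12N2S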